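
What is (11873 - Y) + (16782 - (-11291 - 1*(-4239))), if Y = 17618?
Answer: 18089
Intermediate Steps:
(11873 - Y) + (16782 - (-11291 - 1*(-4239))) = (11873 - 1*17618) + (16782 - (-11291 - 1*(-4239))) = (11873 - 17618) + (16782 - (-11291 + 4239)) = -5745 + (16782 - 1*(-7052)) = -5745 + (16782 + 7052) = -5745 + 23834 = 18089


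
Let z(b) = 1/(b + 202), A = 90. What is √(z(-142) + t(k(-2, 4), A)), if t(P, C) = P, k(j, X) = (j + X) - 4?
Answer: I*√1785/30 ≈ 1.4083*I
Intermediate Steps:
k(j, X) = -4 + X + j (k(j, X) = (X + j) - 4 = -4 + X + j)
z(b) = 1/(202 + b)
√(z(-142) + t(k(-2, 4), A)) = √(1/(202 - 142) + (-4 + 4 - 2)) = √(1/60 - 2) = √(-119/60) = I*√1785/30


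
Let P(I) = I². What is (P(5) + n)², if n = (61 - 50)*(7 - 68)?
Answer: 417316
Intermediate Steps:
n = -671 (n = 11*(-61) = -671)
(P(5) + n)² = (5² - 671)² = (25 - 671)² = (-646)² = 417316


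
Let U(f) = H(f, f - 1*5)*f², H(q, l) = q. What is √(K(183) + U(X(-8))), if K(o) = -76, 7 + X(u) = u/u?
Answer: 2*I*√73 ≈ 17.088*I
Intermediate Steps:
X(u) = -6 (X(u) = -7 + u/u = -7 + 1 = -6)
U(f) = f³ (U(f) = f*f² = f³)
√(K(183) + U(X(-8))) = √(-76 + (-6)³) = √(-76 - 216) = √(-292) = 2*I*√73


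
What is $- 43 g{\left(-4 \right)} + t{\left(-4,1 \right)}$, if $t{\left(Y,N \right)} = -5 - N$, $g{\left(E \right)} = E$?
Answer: $166$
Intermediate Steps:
$- 43 g{\left(-4 \right)} + t{\left(-4,1 \right)} = \left(-43\right) \left(-4\right) - 6 = 172 - 6 = 166$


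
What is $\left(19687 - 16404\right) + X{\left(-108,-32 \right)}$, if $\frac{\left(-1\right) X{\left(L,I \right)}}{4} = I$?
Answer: $3411$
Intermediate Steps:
$X{\left(L,I \right)} = - 4 I$
$\left(19687 - 16404\right) + X{\left(-108,-32 \right)} = \left(19687 - 16404\right) - -128 = 3283 + 128 = 3411$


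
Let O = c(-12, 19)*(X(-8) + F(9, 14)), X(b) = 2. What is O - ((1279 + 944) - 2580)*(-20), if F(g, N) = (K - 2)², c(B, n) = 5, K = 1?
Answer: -7125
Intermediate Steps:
F(g, N) = 1 (F(g, N) = (1 - 2)² = (-1)² = 1)
O = 15 (O = 5*(2 + 1) = 5*3 = 15)
O - ((1279 + 944) - 2580)*(-20) = 15 - ((1279 + 944) - 2580)*(-20) = 15 - (2223 - 2580)*(-20) = 15 - (-357)*(-20) = 15 - 1*7140 = 15 - 7140 = -7125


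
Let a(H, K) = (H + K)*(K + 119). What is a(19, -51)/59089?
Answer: -2176/59089 ≈ -0.036826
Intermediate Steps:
a(H, K) = (119 + K)*(H + K) (a(H, K) = (H + K)*(119 + K) = (119 + K)*(H + K))
a(19, -51)/59089 = ((-51)**2 + 119*19 + 119*(-51) + 19*(-51))/59089 = (2601 + 2261 - 6069 - 969)*(1/59089) = -2176*1/59089 = -2176/59089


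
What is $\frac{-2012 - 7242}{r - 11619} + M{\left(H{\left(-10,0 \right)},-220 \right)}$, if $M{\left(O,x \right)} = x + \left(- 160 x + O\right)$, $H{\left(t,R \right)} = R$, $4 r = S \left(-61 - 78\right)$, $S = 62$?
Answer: $\frac{963612568}{27547} \approx 34981.0$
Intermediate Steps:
$r = - \frac{4309}{2}$ ($r = \frac{62 \left(-61 - 78\right)}{4} = \frac{62 \left(-139\right)}{4} = \frac{1}{4} \left(-8618\right) = - \frac{4309}{2} \approx -2154.5$)
$M{\left(O,x \right)} = O - 159 x$ ($M{\left(O,x \right)} = x + \left(O - 160 x\right) = O - 159 x$)
$\frac{-2012 - 7242}{r - 11619} + M{\left(H{\left(-10,0 \right)},-220 \right)} = \frac{-2012 - 7242}{- \frac{4309}{2} - 11619} + \left(0 - -34980\right) = - \frac{9254}{- \frac{27547}{2}} + \left(0 + 34980\right) = \left(-9254\right) \left(- \frac{2}{27547}\right) + 34980 = \frac{18508}{27547} + 34980 = \frac{963612568}{27547}$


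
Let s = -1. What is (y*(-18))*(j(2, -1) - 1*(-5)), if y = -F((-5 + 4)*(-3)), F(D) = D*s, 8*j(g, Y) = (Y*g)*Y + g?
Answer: -297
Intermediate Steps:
j(g, Y) = g/8 + g*Y²/8 (j(g, Y) = ((Y*g)*Y + g)/8 = (g*Y² + g)/8 = (g + g*Y²)/8 = g/8 + g*Y²/8)
F(D) = -D (F(D) = D*(-1) = -D)
y = 3 (y = -(-1)*(-5 + 4)*(-3) = -(-1)*(-1*(-3)) = -(-1)*3 = -1*(-3) = 3)
(y*(-18))*(j(2, -1) - 1*(-5)) = (3*(-18))*((⅛)*2*(1 + (-1)²) - 1*(-5)) = -54*((⅛)*2*(1 + 1) + 5) = -54*((⅛)*2*2 + 5) = -54*(½ + 5) = -54*11/2 = -297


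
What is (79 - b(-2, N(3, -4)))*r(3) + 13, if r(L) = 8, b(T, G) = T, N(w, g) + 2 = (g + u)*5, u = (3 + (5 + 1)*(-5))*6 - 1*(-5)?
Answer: 661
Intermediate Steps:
u = -157 (u = (3 + 6*(-5))*6 + 5 = (3 - 30)*6 + 5 = -27*6 + 5 = -162 + 5 = -157)
N(w, g) = -787 + 5*g (N(w, g) = -2 + (g - 157)*5 = -2 + (-157 + g)*5 = -2 + (-785 + 5*g) = -787 + 5*g)
(79 - b(-2, N(3, -4)))*r(3) + 13 = (79 - 1*(-2))*8 + 13 = (79 + 2)*8 + 13 = 81*8 + 13 = 648 + 13 = 661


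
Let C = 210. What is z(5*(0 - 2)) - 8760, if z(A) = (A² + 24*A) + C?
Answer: -8690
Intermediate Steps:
z(A) = 210 + A² + 24*A (z(A) = (A² + 24*A) + 210 = 210 + A² + 24*A)
z(5*(0 - 2)) - 8760 = (210 + (5*(0 - 2))² + 24*(5*(0 - 2))) - 8760 = (210 + (5*(-2))² + 24*(5*(-2))) - 8760 = (210 + (-10)² + 24*(-10)) - 8760 = (210 + 100 - 240) - 8760 = 70 - 8760 = -8690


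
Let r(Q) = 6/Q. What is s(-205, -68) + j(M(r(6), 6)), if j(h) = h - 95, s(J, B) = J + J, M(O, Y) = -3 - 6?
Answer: -514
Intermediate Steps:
M(O, Y) = -9
s(J, B) = 2*J
j(h) = -95 + h
s(-205, -68) + j(M(r(6), 6)) = 2*(-205) + (-95 - 9) = -410 - 104 = -514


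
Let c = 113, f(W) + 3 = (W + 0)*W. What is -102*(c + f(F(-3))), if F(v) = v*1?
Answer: -12138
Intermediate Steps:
F(v) = v
f(W) = -3 + W**2 (f(W) = -3 + (W + 0)*W = -3 + W*W = -3 + W**2)
-102*(c + f(F(-3))) = -102*(113 + (-3 + (-3)**2)) = -102*(113 + (-3 + 9)) = -102*(113 + 6) = -102*119 = -12138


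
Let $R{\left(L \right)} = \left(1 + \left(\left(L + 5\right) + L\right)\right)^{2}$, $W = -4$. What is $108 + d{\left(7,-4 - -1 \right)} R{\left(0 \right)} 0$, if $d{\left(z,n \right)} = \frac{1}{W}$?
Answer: $108$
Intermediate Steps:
$R{\left(L \right)} = \left(6 + 2 L\right)^{2}$ ($R{\left(L \right)} = \left(1 + \left(\left(5 + L\right) + L\right)\right)^{2} = \left(1 + \left(5 + 2 L\right)\right)^{2} = \left(6 + 2 L\right)^{2}$)
$d{\left(z,n \right)} = - \frac{1}{4}$ ($d{\left(z,n \right)} = \frac{1}{-4} = - \frac{1}{4}$)
$108 + d{\left(7,-4 - -1 \right)} R{\left(0 \right)} 0 = 108 - \frac{4 \left(3 + 0\right)^{2} \cdot 0}{4} = 108 - \frac{4 \cdot 3^{2} \cdot 0}{4} = 108 - \frac{4 \cdot 9 \cdot 0}{4} = 108 - \frac{36 \cdot 0}{4} = 108 - 0 = 108 + 0 = 108$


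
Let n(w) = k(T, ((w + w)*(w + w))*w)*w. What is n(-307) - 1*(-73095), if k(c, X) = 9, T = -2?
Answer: 70332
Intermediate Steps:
n(w) = 9*w
n(-307) - 1*(-73095) = 9*(-307) - 1*(-73095) = -2763 + 73095 = 70332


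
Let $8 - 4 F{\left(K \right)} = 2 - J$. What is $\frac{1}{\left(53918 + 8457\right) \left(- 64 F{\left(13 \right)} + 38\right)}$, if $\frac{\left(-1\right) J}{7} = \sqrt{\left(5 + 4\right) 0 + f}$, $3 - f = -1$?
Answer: $\frac{1}{10354250} \approx 9.6579 \cdot 10^{-8}$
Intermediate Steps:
$f = 4$ ($f = 3 - -1 = 3 + 1 = 4$)
$J = -14$ ($J = - 7 \sqrt{\left(5 + 4\right) 0 + 4} = - 7 \sqrt{9 \cdot 0 + 4} = - 7 \sqrt{0 + 4} = - 7 \sqrt{4} = \left(-7\right) 2 = -14$)
$F{\left(K \right)} = -2$ ($F{\left(K \right)} = 2 - \frac{2 - -14}{4} = 2 - \frac{2 + 14}{4} = 2 - 4 = -2$)
$\frac{1}{\left(53918 + 8457\right) \left(- 64 F{\left(13 \right)} + 38\right)} = \frac{1}{\left(53918 + 8457\right) \left(\left(-64\right) \left(-2\right) + 38\right)} = \frac{1}{62375 \left(128 + 38\right)} = \frac{1}{62375 \cdot 166} = \frac{1}{62375} \cdot \frac{1}{166} = \frac{1}{10354250}$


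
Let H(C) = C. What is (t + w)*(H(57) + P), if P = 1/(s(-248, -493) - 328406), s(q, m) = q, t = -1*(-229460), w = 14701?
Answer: 4573935645597/328654 ≈ 1.3917e+7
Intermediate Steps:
t = 229460
P = -1/328654 (P = 1/(-248 - 328406) = 1/(-328654) = -1/328654 ≈ -3.0427e-6)
(t + w)*(H(57) + P) = (229460 + 14701)*(57 - 1/328654) = 244161*(18733277/328654) = 4573935645597/328654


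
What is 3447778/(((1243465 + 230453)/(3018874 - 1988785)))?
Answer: 591919698707/245653 ≈ 2.4096e+6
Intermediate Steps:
3447778/(((1243465 + 230453)/(3018874 - 1988785))) = 3447778/((1473918/1030089)) = 3447778/((1473918*(1/1030089))) = 3447778/(491306/343363) = 3447778*(343363/491306) = 591919698707/245653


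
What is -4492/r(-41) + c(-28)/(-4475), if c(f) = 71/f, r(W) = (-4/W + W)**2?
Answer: -945947140241/352384823700 ≈ -2.6844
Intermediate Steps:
r(W) = (W - 4/W)**2
-4492/r(-41) + c(-28)/(-4475) = -4492*1681/(-4 + (-41)**2)**2 + (71/(-28))/(-4475) = -4492*1681/(-4 + 1681)**2 + (71*(-1/28))*(-1/4475) = -4492/((1/1681)*1677**2) - 71/28*(-1/4475) = -4492/((1/1681)*2812329) + 71/125300 = -4492/2812329/1681 + 71/125300 = -4492*1681/2812329 + 71/125300 = -7551052/2812329 + 71/125300 = -945947140241/352384823700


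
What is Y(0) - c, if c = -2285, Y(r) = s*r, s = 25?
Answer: 2285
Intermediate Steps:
Y(r) = 25*r
Y(0) - c = 25*0 - 1*(-2285) = 0 + 2285 = 2285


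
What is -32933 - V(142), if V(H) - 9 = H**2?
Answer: -53106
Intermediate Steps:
V(H) = 9 + H**2
-32933 - V(142) = -32933 - (9 + 142**2) = -32933 - (9 + 20164) = -32933 - 1*20173 = -32933 - 20173 = -53106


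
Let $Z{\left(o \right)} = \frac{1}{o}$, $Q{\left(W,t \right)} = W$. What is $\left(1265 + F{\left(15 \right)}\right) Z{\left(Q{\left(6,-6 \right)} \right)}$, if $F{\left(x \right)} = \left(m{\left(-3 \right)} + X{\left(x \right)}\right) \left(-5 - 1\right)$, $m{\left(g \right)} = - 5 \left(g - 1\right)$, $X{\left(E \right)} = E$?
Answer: $\frac{1055}{6} \approx 175.83$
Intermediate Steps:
$m{\left(g \right)} = 5 - 5 g$ ($m{\left(g \right)} = - 5 \left(-1 + g\right) = 5 - 5 g$)
$F{\left(x \right)} = -120 - 6 x$ ($F{\left(x \right)} = \left(\left(5 - -15\right) + x\right) \left(-5 - 1\right) = \left(\left(5 + 15\right) + x\right) \left(-6\right) = \left(20 + x\right) \left(-6\right) = -120 - 6 x$)
$\left(1265 + F{\left(15 \right)}\right) Z{\left(Q{\left(6,-6 \right)} \right)} = \frac{1265 - 210}{6} = \left(1265 - 210\right) \frac{1}{6} = 1055 \cdot \frac{1}{6} = \frac{1055}{6}$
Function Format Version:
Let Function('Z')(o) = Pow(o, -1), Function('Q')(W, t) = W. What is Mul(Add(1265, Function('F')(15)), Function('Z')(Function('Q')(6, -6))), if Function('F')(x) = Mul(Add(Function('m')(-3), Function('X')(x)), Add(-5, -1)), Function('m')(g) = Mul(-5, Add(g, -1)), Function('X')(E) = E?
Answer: Rational(1055, 6) ≈ 175.83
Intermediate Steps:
Function('m')(g) = Add(5, Mul(-5, g)) (Function('m')(g) = Mul(-5, Add(-1, g)) = Add(5, Mul(-5, g)))
Function('F')(x) = Add(-120, Mul(-6, x)) (Function('F')(x) = Mul(Add(Add(5, Mul(-5, -3)), x), Add(-5, -1)) = Mul(Add(Add(5, 15), x), -6) = Mul(Add(20, x), -6) = Add(-120, Mul(-6, x)))
Mul(Add(1265, Function('F')(15)), Function('Z')(Function('Q')(6, -6))) = Mul(Add(1265, Add(-120, Mul(-6, 15))), Pow(6, -1)) = Mul(Add(1265, Add(-120, -90)), Rational(1, 6)) = Mul(Add(1265, -210), Rational(1, 6)) = Mul(1055, Rational(1, 6)) = Rational(1055, 6)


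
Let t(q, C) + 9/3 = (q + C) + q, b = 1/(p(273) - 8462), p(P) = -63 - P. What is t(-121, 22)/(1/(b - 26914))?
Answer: 52804030179/8798 ≈ 6.0018e+6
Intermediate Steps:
b = -1/8798 (b = 1/((-63 - 1*273) - 8462) = 1/((-63 - 273) - 8462) = 1/(-336 - 8462) = 1/(-8798) = -1/8798 ≈ -0.00011366)
t(q, C) = -3 + C + 2*q (t(q, C) = -3 + ((q + C) + q) = -3 + ((C + q) + q) = -3 + (C + 2*q) = -3 + C + 2*q)
t(-121, 22)/(1/(b - 26914)) = (-3 + 22 + 2*(-121))/(1/(-1/8798 - 26914)) = (-3 + 22 - 242)/(1/(-236789373/8798)) = -223/(-8798/236789373) = -223*(-236789373/8798) = 52804030179/8798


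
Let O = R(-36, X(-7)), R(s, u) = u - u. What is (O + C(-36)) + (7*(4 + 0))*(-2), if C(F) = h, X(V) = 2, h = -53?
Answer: -109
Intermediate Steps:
C(F) = -53
R(s, u) = 0
O = 0
(O + C(-36)) + (7*(4 + 0))*(-2) = (0 - 53) + (7*(4 + 0))*(-2) = -53 + (7*4)*(-2) = -53 + 28*(-2) = -53 - 56 = -109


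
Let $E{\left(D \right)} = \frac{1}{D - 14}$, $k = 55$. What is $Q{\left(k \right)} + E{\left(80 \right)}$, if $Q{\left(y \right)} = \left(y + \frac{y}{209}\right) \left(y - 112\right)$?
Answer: $- \frac{207899}{66} \approx -3150.0$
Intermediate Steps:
$E{\left(D \right)} = \frac{1}{-14 + D}$
$Q{\left(y \right)} = \frac{210 y \left(-112 + y\right)}{209}$ ($Q{\left(y \right)} = \left(y + y \frac{1}{209}\right) \left(-112 + y\right) = \left(y + \frac{y}{209}\right) \left(-112 + y\right) = \frac{210 y}{209} \left(-112 + y\right) = \frac{210 y \left(-112 + y\right)}{209}$)
$Q{\left(k \right)} + E{\left(80 \right)} = \frac{210}{209} \cdot 55 \left(-112 + 55\right) + \frac{1}{-14 + 80} = \frac{210}{209} \cdot 55 \left(-57\right) + \frac{1}{66} = -3150 + \frac{1}{66} = - \frac{207899}{66}$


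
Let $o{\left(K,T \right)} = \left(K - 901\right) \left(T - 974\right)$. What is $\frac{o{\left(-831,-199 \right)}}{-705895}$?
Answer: $- \frac{2031636}{705895} \approx -2.8781$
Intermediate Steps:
$o{\left(K,T \right)} = \left(-974 + T\right) \left(-901 + K\right)$ ($o{\left(K,T \right)} = \left(-901 + K\right) \left(-974 + T\right) = \left(-974 + T\right) \left(-901 + K\right)$)
$\frac{o{\left(-831,-199 \right)}}{-705895} = \frac{877574 - -809394 - -179299 - -165369}{-705895} = \left(877574 + 809394 + 179299 + 165369\right) \left(- \frac{1}{705895}\right) = 2031636 \left(- \frac{1}{705895}\right) = - \frac{2031636}{705895}$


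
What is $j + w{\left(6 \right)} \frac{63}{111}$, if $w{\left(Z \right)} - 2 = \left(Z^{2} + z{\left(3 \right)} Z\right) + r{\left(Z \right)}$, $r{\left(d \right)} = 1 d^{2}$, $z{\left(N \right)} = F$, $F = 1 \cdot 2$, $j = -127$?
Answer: $- \frac{2893}{37} \approx -78.189$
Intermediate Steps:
$F = 2$
$z{\left(N \right)} = 2$
$r{\left(d \right)} = d^{2}$
$w{\left(Z \right)} = 2 + 2 Z + 2 Z^{2}$ ($w{\left(Z \right)} = 2 + \left(\left(Z^{2} + 2 Z\right) + Z^{2}\right) = 2 + \left(2 Z + 2 Z^{2}\right) = 2 + 2 Z + 2 Z^{2}$)
$j + w{\left(6 \right)} \frac{63}{111} = -127 + \left(2 + 2 \cdot 6 + 2 \cdot 6^{2}\right) \frac{63}{111} = -127 + \left(2 + 12 + 2 \cdot 36\right) 63 \cdot \frac{1}{111} = -127 + \left(2 + 12 + 72\right) \frac{21}{37} = -127 + 86 \cdot \frac{21}{37} = -127 + \frac{1806}{37} = - \frac{2893}{37}$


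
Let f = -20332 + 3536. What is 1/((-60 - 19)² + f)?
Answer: -1/10555 ≈ -9.4742e-5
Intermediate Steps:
f = -16796
1/((-60 - 19)² + f) = 1/((-60 - 19)² - 16796) = 1/((-79)² - 16796) = 1/(6241 - 16796) = 1/(-10555) = -1/10555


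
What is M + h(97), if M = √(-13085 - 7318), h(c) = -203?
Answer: -203 + 3*I*√2267 ≈ -203.0 + 142.84*I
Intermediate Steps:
M = 3*I*√2267 (M = √(-20403) = 3*I*√2267 ≈ 142.84*I)
M + h(97) = 3*I*√2267 - 203 = -203 + 3*I*√2267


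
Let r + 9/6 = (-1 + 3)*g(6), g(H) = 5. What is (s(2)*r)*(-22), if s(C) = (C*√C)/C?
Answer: -187*√2 ≈ -264.46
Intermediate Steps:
s(C) = √C (s(C) = C^(3/2)/C = √C)
r = 17/2 (r = -3/2 + (-1 + 3)*5 = -3/2 + 2*5 = -3/2 + 10 = 17/2 ≈ 8.5000)
(s(2)*r)*(-22) = (√2*(17/2))*(-22) = (17*√2/2)*(-22) = -187*√2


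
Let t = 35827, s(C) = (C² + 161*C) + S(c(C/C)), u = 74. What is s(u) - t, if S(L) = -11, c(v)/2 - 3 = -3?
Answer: -18448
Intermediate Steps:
c(v) = 0 (c(v) = 6 + 2*(-3) = 6 - 6 = 0)
s(C) = -11 + C² + 161*C (s(C) = (C² + 161*C) - 11 = -11 + C² + 161*C)
s(u) - t = (-11 + 74² + 161*74) - 1*35827 = (-11 + 5476 + 11914) - 35827 = 17379 - 35827 = -18448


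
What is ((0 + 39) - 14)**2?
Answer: 625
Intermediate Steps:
((0 + 39) - 14)**2 = (39 - 14)**2 = 25**2 = 625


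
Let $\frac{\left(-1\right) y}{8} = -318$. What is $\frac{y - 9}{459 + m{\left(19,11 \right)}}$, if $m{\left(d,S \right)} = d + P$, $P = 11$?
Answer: $\frac{845}{163} \approx 5.1841$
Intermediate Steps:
$y = 2544$ ($y = \left(-8\right) \left(-318\right) = 2544$)
$m{\left(d,S \right)} = 11 + d$ ($m{\left(d,S \right)} = d + 11 = 11 + d$)
$\frac{y - 9}{459 + m{\left(19,11 \right)}} = \frac{2544 - 9}{459 + \left(11 + 19\right)} = \frac{2535}{459 + 30} = \frac{2535}{489} = 2535 \cdot \frac{1}{489} = \frac{845}{163}$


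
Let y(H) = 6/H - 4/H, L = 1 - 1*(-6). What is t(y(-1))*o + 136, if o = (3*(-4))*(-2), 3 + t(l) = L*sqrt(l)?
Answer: 64 + 168*I*sqrt(2) ≈ 64.0 + 237.59*I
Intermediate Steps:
L = 7 (L = 1 + 6 = 7)
y(H) = 2/H
t(l) = -3 + 7*sqrt(l)
o = 24 (o = -12*(-2) = 24)
t(y(-1))*o + 136 = (-3 + 7*sqrt(2/(-1)))*24 + 136 = (-3 + 7*sqrt(2*(-1)))*24 + 136 = (-3 + 7*sqrt(-2))*24 + 136 = (-3 + 7*(I*sqrt(2)))*24 + 136 = (-3 + 7*I*sqrt(2))*24 + 136 = (-72 + 168*I*sqrt(2)) + 136 = 64 + 168*I*sqrt(2)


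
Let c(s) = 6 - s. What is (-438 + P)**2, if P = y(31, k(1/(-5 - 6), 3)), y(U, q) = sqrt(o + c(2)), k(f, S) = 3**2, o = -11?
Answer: (438 - I*sqrt(7))**2 ≈ 1.9184e+5 - 2318.0*I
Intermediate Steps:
k(f, S) = 9
y(U, q) = I*sqrt(7) (y(U, q) = sqrt(-11 + (6 - 1*2)) = sqrt(-11 + (6 - 2)) = sqrt(-11 + 4) = sqrt(-7) = I*sqrt(7))
P = I*sqrt(7) ≈ 2.6458*I
(-438 + P)**2 = (-438 + I*sqrt(7))**2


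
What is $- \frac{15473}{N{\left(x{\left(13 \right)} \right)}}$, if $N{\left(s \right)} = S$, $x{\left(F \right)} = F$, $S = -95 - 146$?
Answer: $\frac{15473}{241} \approx 64.203$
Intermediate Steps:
$S = -241$
$N{\left(s \right)} = -241$
$- \frac{15473}{N{\left(x{\left(13 \right)} \right)}} = - \frac{15473}{-241} = \left(-15473\right) \left(- \frac{1}{241}\right) = \frac{15473}{241}$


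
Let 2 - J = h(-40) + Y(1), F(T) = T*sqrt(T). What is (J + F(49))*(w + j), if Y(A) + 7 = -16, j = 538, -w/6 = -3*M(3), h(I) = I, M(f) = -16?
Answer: 102000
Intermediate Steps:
F(T) = T**(3/2)
w = -288 (w = -(-18)*(-16) = -6*48 = -288)
Y(A) = -23 (Y(A) = -7 - 16 = -23)
J = 65 (J = 2 - (-40 - 23) = 2 - 1*(-63) = 2 + 63 = 65)
(J + F(49))*(w + j) = (65 + 49**(3/2))*(-288 + 538) = (65 + 343)*250 = 408*250 = 102000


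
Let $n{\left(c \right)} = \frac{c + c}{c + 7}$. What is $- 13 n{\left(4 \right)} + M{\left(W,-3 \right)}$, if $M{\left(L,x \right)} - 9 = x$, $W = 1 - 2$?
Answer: $- \frac{38}{11} \approx -3.4545$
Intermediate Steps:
$W = -1$
$n{\left(c \right)} = \frac{2 c}{7 + c}$
$M{\left(L,x \right)} = 9 + x$
$- 13 n{\left(4 \right)} + M{\left(W,-3 \right)} = - 13 \cdot 2 \cdot 4 \frac{1}{7 + 4} + \left(9 - 3\right) = - 13 \cdot 2 \cdot 4 \cdot \frac{1}{11} + 6 = \left(-13\right) \frac{8}{11} + 6 = - \frac{104}{11} + 6 = - \frac{38}{11}$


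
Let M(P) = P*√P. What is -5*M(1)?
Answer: -5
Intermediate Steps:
M(P) = P^(3/2)
-5*M(1) = -5*1^(3/2) = -5*1 = -5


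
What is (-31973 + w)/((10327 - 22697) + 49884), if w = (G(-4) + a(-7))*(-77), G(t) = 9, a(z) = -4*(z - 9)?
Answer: -18797/18757 ≈ -1.0021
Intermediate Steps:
a(z) = 36 - 4*z (a(z) = -4*(-9 + z) = 36 - 4*z)
w = -5621 (w = (9 + (36 - 4*(-7)))*(-77) = (9 + (36 + 28))*(-77) = (9 + 64)*(-77) = 73*(-77) = -5621)
(-31973 + w)/((10327 - 22697) + 49884) = (-31973 - 5621)/((10327 - 22697) + 49884) = -37594/(-12370 + 49884) = -37594/37514 = -37594*1/37514 = -18797/18757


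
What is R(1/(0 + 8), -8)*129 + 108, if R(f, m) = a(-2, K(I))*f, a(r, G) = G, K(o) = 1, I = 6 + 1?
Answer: 993/8 ≈ 124.13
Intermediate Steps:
I = 7
R(f, m) = f (R(f, m) = 1*f = f)
R(1/(0 + 8), -8)*129 + 108 = 129/(0 + 8) + 108 = 129/8 + 108 = 993/8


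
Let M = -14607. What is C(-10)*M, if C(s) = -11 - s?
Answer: 14607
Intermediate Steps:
C(-10)*M = (-11 - 1*(-10))*(-14607) = (-11 + 10)*(-14607) = -1*(-14607) = 14607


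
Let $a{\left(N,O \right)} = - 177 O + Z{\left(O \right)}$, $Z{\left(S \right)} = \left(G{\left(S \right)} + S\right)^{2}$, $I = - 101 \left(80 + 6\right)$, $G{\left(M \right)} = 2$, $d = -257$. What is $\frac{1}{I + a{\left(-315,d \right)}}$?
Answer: $\frac{1}{101828} \approx 9.8205 \cdot 10^{-6}$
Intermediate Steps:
$I = -8686$ ($I = \left(-101\right) 86 = -8686$)
$Z{\left(S \right)} = \left(2 + S\right)^{2}$
$a{\left(N,O \right)} = \left(2 + O\right)^{2} - 177 O$ ($a{\left(N,O \right)} = - 177 O + \left(2 + O\right)^{2} = \left(2 + O\right)^{2} - 177 O$)
$\frac{1}{I + a{\left(-315,d \right)}} = \frac{1}{-8686 - \left(-45489 - \left(2 - 257\right)^{2}\right)} = \frac{1}{-8686 + \left(\left(-255\right)^{2} + 45489\right)} = \frac{1}{-8686 + \left(65025 + 45489\right)} = \frac{1}{-8686 + 110514} = \frac{1}{101828}$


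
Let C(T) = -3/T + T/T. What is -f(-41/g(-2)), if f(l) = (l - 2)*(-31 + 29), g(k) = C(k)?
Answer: -184/5 ≈ -36.800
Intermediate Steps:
C(T) = 1 - 3/T (C(T) = -3/T + 1 = 1 - 3/T)
g(k) = (-3 + k)/k
f(l) = 4 - 2*l (f(l) = (-2 + l)*(-2) = 4 - 2*l)
-f(-41/g(-2)) = -(4 - (-82)/((-3 - 2)/(-2))) = -(4 - (-82)/((-½*(-5)))) = -(4 - (-82)/5/2) = -(4 - (-82)*2/5) = -(4 - 2*(-82/5)) = -(4 + 164/5) = -1*184/5 = -184/5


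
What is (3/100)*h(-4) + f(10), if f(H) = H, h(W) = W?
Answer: 247/25 ≈ 9.8800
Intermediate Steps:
(3/100)*h(-4) + f(10) = (3/100)*(-4) + 10 = -3/25 + 10 = 247/25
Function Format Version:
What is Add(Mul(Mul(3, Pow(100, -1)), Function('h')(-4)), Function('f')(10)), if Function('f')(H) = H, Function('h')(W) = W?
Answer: Rational(247, 25) ≈ 9.8800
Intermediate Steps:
Add(Mul(Mul(3, Pow(100, -1)), Function('h')(-4)), Function('f')(10)) = Add(Mul(Mul(3, Pow(100, -1)), -4), 10) = Add(Mul(Mul(3, Rational(1, 100)), -4), 10) = Add(Mul(Rational(3, 100), -4), 10) = Add(Rational(-3, 25), 10) = Rational(247, 25)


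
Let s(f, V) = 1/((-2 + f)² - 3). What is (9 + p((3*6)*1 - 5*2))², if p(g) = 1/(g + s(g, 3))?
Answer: 5846724/70225 ≈ 83.257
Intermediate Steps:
s(f, V) = 1/(-3 + (-2 + f)²)
p(g) = 1/(g + 1/(-3 + (-2 + g)²))
(9 + p((3*6)*1 - 5*2))² = (9 + (-3 + (-2 + ((3*6)*1 - 5*2))²)/(1 + ((3*6)*1 - 5*2)*(-3 + (-2 + ((3*6)*1 - 5*2))²)))² = (9 + (-3 + (-2 + (18*1 - 10))²)/(1 + (18*1 - 10)*(-3 + (-2 + (18*1 - 10))²)))² = (9 + (-3 + (-2 + (18 - 10))²)/(1 + (18 - 10)*(-3 + (-2 + (18 - 10))²)))² = (9 + (-3 + (-2 + 8)²)/(1 + 8*(-3 + (-2 + 8)²)))² = (9 + (-3 + 6²)/(1 + 8*(-3 + 6²)))² = (9 + (-3 + 36)/(1 + 8*(-3 + 36)))² = (9 + 33/(1 + 8*33))² = (9 + 33/(1 + 264))² = (9 + 33/265)² = (2418/265)² = 5846724/70225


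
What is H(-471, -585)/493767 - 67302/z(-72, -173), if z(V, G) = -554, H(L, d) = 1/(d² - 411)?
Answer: 5679497104297315/46751083114626 ≈ 121.48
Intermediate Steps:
H(L, d) = 1/(-411 + d²)
H(-471, -585)/493767 - 67302/z(-72, -173) = 1/(-411 + (-585)²*493767) - 67302/(-554) = (1/493767)/(-411 + 342225) - 67302*(-1/554) = (1/493767)/341814 + 33651/277 = (1/341814)*(1/493767) + 33651/277 = 1/168776473338 + 33651/277 = 5679497104297315/46751083114626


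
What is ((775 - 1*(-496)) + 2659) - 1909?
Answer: 2021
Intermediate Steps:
((775 - 1*(-496)) + 2659) - 1909 = ((775 + 496) + 2659) - 1909 = (1271 + 2659) - 1909 = 3930 - 1909 = 2021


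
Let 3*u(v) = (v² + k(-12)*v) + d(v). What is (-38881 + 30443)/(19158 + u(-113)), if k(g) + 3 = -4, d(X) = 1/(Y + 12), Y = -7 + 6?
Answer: -278454/781375 ≈ -0.35636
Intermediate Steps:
Y = -1
d(X) = 1/11 (d(X) = 1/(-1 + 12) = 1/11)
k(g) = -7 (k(g) = -3 - 4 = -7)
u(v) = 1/33 - 7*v/3 + v²/3 (u(v) = ((v² - 7*v) + 1/11)/3 = (1/11 + v² - 7*v)/3 = 1/33 - 7*v/3 + v²/3)
(-38881 + 30443)/(19158 + u(-113)) = (-38881 + 30443)/(19158 + (1/33 - 7/3*(-113) + (⅓)*(-113)²)) = -8438/(19158 + (1/33 + 791/3 + (⅓)*12769)) = -8438/(19158 + (1/33 + 791/3 + 12769/3)) = -8438/(19158 + 149161/33) = -8438/781375/33 = -8438*33/781375 = -278454/781375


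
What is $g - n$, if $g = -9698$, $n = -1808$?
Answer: $-7890$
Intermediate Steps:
$g - n = -9698 - -1808 = -9698 + 1808 = -7890$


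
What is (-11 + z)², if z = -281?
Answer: 85264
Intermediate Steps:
(-11 + z)² = (-11 - 281)² = (-292)² = 85264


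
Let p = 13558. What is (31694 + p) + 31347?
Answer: 76599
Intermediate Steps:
(31694 + p) + 31347 = (31694 + 13558) + 31347 = 45252 + 31347 = 76599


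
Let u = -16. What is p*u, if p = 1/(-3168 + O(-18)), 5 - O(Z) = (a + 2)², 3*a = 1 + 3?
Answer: 144/28567 ≈ 0.0050408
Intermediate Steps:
a = 4/3 (a = (1 + 3)/3 = (⅓)*4 = 4/3 ≈ 1.3333)
O(Z) = -55/9 (O(Z) = 5 - (4/3 + 2)² = 5 - (10/3)² = 5 - 1*100/9 = 5 - 100/9 = -55/9)
p = -9/28567 (p = 1/(-3168 - 55/9) = 1/(-28567/9) = -9/28567 ≈ -0.00031505)
p*u = -9/28567*(-16) = 144/28567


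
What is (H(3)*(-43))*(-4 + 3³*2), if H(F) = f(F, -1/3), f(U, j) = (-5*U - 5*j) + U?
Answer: 66650/3 ≈ 22217.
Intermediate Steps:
f(U, j) = -5*j - 4*U
H(F) = 5/3 - 4*F (H(F) = -(-5)/3 - 4*F = -5*(-⅓) - 4*F = 5/3 - 4*F)
(H(3)*(-43))*(-4 + 3³*2) = ((5/3 - 4*3)*(-43))*(-4 + 3³*2) = ((5/3 - 12)*(-43))*(-4 + 27*2) = (-31/3*(-43))*(-4 + 54) = (1333/3)*50 = 66650/3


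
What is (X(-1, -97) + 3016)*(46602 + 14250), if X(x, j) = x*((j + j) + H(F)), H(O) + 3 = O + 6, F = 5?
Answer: 194848104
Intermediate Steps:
H(O) = 3 + O (H(O) = -3 + (O + 6) = -3 + (6 + O) = 3 + O)
X(x, j) = x*(8 + 2*j) (X(x, j) = x*((j + j) + (3 + 5)) = x*(2*j + 8) = x*(8 + 2*j))
(X(-1, -97) + 3016)*(46602 + 14250) = (2*(-1)*(4 - 97) + 3016)*(46602 + 14250) = (2*(-1)*(-93) + 3016)*60852 = (186 + 3016)*60852 = 3202*60852 = 194848104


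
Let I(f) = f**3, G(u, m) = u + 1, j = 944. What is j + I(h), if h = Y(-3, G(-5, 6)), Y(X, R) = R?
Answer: 880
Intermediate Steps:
G(u, m) = 1 + u
h = -4 (h = 1 - 5 = -4)
j + I(h) = 944 + (-4)**3 = 944 - 64 = 880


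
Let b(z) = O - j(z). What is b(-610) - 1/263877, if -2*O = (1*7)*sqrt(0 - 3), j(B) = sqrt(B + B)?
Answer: -1/263877 - 2*I*sqrt(305) - 7*I*sqrt(3)/2 ≈ -3.7896e-6 - 40.991*I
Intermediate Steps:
j(B) = sqrt(2)*sqrt(B) (j(B) = sqrt(2*B) = sqrt(2)*sqrt(B))
O = -7*I*sqrt(3)/2 (O = -1*7*sqrt(0 - 3)/2 = -7*sqrt(-3)/2 = -7*I*sqrt(3)/2 ≈ -6.0622*I)
b(z) = -sqrt(2)*sqrt(z) - 7*I*sqrt(3)/2 (b(z) = -7*I*sqrt(3)/2 - sqrt(2)*sqrt(z) = -sqrt(2)*sqrt(z) - 7*I*sqrt(3)/2)
b(-610) - 1/263877 = (-sqrt(2)*sqrt(-610) - 7*I*sqrt(3)/2) - 1/263877 = (-sqrt(2)*I*sqrt(610) - 7*I*sqrt(3)/2) - 1*1/263877 = (-2*I*sqrt(305) - 7*I*sqrt(3)/2) - 1/263877 = -1/263877 - 2*I*sqrt(305) - 7*I*sqrt(3)/2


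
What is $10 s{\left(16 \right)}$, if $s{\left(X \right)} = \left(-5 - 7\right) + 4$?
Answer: $-80$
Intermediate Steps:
$s{\left(X \right)} = -8$ ($s{\left(X \right)} = -12 + 4 = -8$)
$10 s{\left(16 \right)} = 10 \left(-8\right) = -80$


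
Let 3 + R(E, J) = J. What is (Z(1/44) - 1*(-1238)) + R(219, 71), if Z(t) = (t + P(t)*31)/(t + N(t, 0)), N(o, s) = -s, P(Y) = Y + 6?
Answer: 9522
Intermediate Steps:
R(E, J) = -3 + J
P(Y) = 6 + Y
Z(t) = (186 + 32*t)/t (Z(t) = (t + (6 + t)*31)/(t - 1*0) = (t + (186 + 31*t))/(t + 0) = (186 + 32*t)/t)
(Z(1/44) - 1*(-1238)) + R(219, 71) = ((32 + 186/(1/44)) - 1*(-1238)) + (-3 + 71) = ((32 + 186/(1/44)) + 1238) + 68 = ((32 + 186*44) + 1238) + 68 = ((32 + 8184) + 1238) + 68 = (8216 + 1238) + 68 = 9454 + 68 = 9522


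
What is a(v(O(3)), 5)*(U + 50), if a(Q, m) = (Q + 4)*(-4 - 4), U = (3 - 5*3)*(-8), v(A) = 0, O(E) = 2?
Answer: -4672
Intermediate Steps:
U = 96 (U = (3 - 15)*(-8) = -12*(-8) = 96)
a(Q, m) = -32 - 8*Q (a(Q, m) = (4 + Q)*(-8) = -32 - 8*Q)
a(v(O(3)), 5)*(U + 50) = (-32 - 8*0)*(96 + 50) = (-32 + 0)*146 = -32*146 = -4672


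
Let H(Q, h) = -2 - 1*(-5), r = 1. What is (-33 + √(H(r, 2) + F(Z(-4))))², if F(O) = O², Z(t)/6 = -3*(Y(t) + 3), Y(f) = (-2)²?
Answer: (33 - √15879)² ≈ 8651.2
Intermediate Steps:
Y(f) = 4
H(Q, h) = 3 (H(Q, h) = -2 + 5 = 3)
Z(t) = -126 (Z(t) = 6*(-3*(4 + 3)) = 6*(-3*7) = 6*(-21) = -126)
(-33 + √(H(r, 2) + F(Z(-4))))² = (-33 + √(3 + (-126)²))² = (-33 + √(3 + 15876))² = (-33 + √15879)²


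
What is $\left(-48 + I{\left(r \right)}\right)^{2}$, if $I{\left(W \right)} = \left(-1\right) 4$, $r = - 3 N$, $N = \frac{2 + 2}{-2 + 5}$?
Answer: $2704$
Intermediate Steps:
$N = \frac{4}{3} \approx 1.3333$
$r = -4$ ($r = \left(-3\right) \frac{4}{3} = -4$)
$I{\left(W \right)} = -4$
$\left(-48 + I{\left(r \right)}\right)^{2} = \left(-48 - 4\right)^{2} = \left(-52\right)^{2} = 2704$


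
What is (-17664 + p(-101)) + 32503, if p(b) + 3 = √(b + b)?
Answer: 14836 + I*√202 ≈ 14836.0 + 14.213*I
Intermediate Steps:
p(b) = -3 + √2*√b (p(b) = -3 + √(b + b) = -3 + √(2*b) = -3 + √2*√b)
(-17664 + p(-101)) + 32503 = (-17664 + (-3 + √2*√(-101))) + 32503 = (-17664 + (-3 + √2*(I*√101))) + 32503 = (-17664 + (-3 + I*√202)) + 32503 = (-17667 + I*√202) + 32503 = 14836 + I*√202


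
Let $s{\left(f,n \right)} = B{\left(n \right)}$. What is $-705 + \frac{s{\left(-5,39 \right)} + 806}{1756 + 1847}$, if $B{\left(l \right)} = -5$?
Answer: $- \frac{846438}{1201} \approx -704.78$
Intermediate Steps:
$s{\left(f,n \right)} = -5$
$-705 + \frac{s{\left(-5,39 \right)} + 806}{1756 + 1847} = -705 + \frac{-5 + 806}{1756 + 1847} = -705 + \frac{801}{3603} = -705 + 801 \cdot \frac{1}{3603} = -705 + \frac{267}{1201} = - \frac{846438}{1201}$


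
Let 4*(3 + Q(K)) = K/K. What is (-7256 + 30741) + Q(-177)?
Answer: 93929/4 ≈ 23482.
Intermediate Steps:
Q(K) = -11/4 (Q(K) = -3 + (K/K)/4 = -3 + (¼)*1 = -3 + ¼ = -11/4)
(-7256 + 30741) + Q(-177) = (-7256 + 30741) - 11/4 = 23485 - 11/4 = 93929/4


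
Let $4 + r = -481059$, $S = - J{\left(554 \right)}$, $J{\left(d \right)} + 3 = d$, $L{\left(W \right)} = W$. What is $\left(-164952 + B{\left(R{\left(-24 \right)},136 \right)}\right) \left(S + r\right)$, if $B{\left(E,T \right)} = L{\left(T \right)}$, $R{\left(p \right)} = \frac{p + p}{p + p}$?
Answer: $79377693024$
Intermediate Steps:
$J{\left(d \right)} = -3 + d$
$R{\left(p \right)} = 1$ ($R{\left(p \right)} = \frac{2 p}{2 p} = 2 p \frac{1}{2 p} = 1$)
$S = -551$ ($S = - (-3 + 554) = \left(-1\right) 551 = -551$)
$B{\left(E,T \right)} = T$
$r = -481063$ ($r = -4 - 481059 = -481063$)
$\left(-164952 + B{\left(R{\left(-24 \right)},136 \right)}\right) \left(S + r\right) = \left(-164952 + 136\right) \left(-551 - 481063\right) = \left(-164816\right) \left(-481614\right) = 79377693024$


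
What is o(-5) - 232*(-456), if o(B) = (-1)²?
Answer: 105793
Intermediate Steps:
o(B) = 1
o(-5) - 232*(-456) = 1 - 232*(-456) = 1 + 105792 = 105793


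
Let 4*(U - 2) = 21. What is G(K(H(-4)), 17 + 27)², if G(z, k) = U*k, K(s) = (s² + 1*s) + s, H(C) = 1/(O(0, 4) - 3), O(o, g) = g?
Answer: 101761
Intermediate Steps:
H(C) = 1 (H(C) = 1/(4 - 3) = 1/1 = 1)
K(s) = s² + 2*s (K(s) = (s² + s) + s = (s + s²) + s = s² + 2*s)
U = 29/4 (U = 2 + (¼)*21 = 2 + 21/4 = 29/4 ≈ 7.2500)
G(z, k) = 29*k/4
G(K(H(-4)), 17 + 27)² = (29*(17 + 27)/4)² = ((29/4)*44)² = 319² = 101761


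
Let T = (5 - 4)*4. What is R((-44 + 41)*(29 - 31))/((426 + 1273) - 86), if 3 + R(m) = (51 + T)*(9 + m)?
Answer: 822/1613 ≈ 0.50961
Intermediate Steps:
T = 4 (T = 1*4 = 4)
R(m) = 492 + 55*m (R(m) = -3 + (51 + 4)*(9 + m) = -3 + 55*(9 + m) = -3 + (495 + 55*m) = 492 + 55*m)
R((-44 + 41)*(29 - 31))/((426 + 1273) - 86) = (492 + 55*((-44 + 41)*(29 - 31)))/((426 + 1273) - 86) = (492 + 55*(-3*(-2)))/(1699 - 86) = (492 + 55*6)/1613 = (492 + 330)*(1/1613) = 822*(1/1613) = 822/1613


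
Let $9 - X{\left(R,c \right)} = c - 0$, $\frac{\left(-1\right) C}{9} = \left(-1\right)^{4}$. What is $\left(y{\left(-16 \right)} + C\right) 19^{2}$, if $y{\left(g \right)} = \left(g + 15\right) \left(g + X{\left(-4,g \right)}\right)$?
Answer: $-6498$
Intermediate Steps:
$C = -9$ ($C = - 9 \left(-1\right)^{4} = \left(-9\right) 1 = -9$)
$X{\left(R,c \right)} = 9 - c$ ($X{\left(R,c \right)} = 9 - \left(c - 0\right) = 9 - \left(c + 0\right) = 9 - c$)
$y{\left(g \right)} = 135 + 9 g$ ($y{\left(g \right)} = \left(g + 15\right) \left(g - \left(-9 + g\right)\right) = \left(15 + g\right) 9 = 135 + 9 g$)
$\left(y{\left(-16 \right)} + C\right) 19^{2} = \left(\left(135 + 9 \left(-16\right)\right) - 9\right) 19^{2} = \left(\left(135 - 144\right) - 9\right) 361 = \left(-9 - 9\right) 361 = \left(-18\right) 361 = -6498$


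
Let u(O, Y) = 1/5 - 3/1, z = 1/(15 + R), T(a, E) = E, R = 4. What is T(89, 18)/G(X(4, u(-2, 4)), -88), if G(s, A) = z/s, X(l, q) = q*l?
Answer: -19152/5 ≈ -3830.4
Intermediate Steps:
z = 1/19 (z = 1/(15 + 4) = 1/19 ≈ 0.052632)
u(O, Y) = -14/5 (u(O, Y) = 1*(⅕) - 3*1 = ⅕ - 3 = -14/5)
X(l, q) = l*q
G(s, A) = 1/(19*s)
T(89, 18)/G(X(4, u(-2, 4)), -88) = 18/((1/(19*((4*(-14/5)))))) = 18/((1/(19*(-56/5)))) = 18/(((1/19)*(-5/56))) = 18/(-5/1064) = 18*(-1064/5) = -19152/5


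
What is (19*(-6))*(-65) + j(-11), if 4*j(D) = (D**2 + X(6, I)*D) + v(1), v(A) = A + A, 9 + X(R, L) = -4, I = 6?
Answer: 14953/2 ≈ 7476.5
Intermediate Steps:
X(R, L) = -13 (X(R, L) = -9 - 4 = -13)
v(A) = 2*A
j(D) = 1/2 - 13*D/4 + D**2/4 (j(D) = ((D**2 - 13*D) + 2*1)/4 = ((D**2 - 13*D) + 2)/4 = (2 + D**2 - 13*D)/4 = 1/2 - 13*D/4 + D**2/4)
(19*(-6))*(-65) + j(-11) = (19*(-6))*(-65) + (1/2 - 13/4*(-11) + (1/4)*(-11)**2) = -114*(-65) + (1/2 + 143/4 + (1/4)*121) = 7410 + (1/2 + 143/4 + 121/4) = 7410 + 133/2 = 14953/2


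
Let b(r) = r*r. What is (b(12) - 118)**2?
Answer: 676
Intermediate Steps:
b(r) = r**2
(b(12) - 118)**2 = (12**2 - 118)**2 = (144 - 118)**2 = 26**2 = 676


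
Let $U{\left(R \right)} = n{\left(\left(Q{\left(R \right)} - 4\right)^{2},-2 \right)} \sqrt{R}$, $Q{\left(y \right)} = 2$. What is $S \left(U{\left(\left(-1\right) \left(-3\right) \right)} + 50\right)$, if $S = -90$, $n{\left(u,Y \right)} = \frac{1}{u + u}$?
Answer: $-4500 - \frac{45 \sqrt{3}}{4} \approx -4519.5$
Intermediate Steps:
$n{\left(u,Y \right)} = \frac{1}{2 u}$
$U{\left(R \right)} = \frac{\sqrt{R}}{8}$ ($U{\left(R \right)} = \frac{1}{2 \left(2 - 4\right)^{2}} \sqrt{R} = \frac{1}{2 \left(-2\right)^{2}} \sqrt{R} = \frac{1}{2 \cdot 4} \sqrt{R} = \frac{1}{2} \cdot \frac{1}{4} \sqrt{R} = \frac{\sqrt{R}}{8}$)
$S \left(U{\left(\left(-1\right) \left(-3\right) \right)} + 50\right) = - 90 \left(\frac{\sqrt{\left(-1\right) \left(-3\right)}}{8} + 50\right) = - 90 \left(\frac{\sqrt{3}}{8} + 50\right) = - 90 \left(50 + \frac{\sqrt{3}}{8}\right) = -4500 - \frac{45 \sqrt{3}}{4}$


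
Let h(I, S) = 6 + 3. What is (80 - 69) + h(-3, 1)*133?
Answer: 1208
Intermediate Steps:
h(I, S) = 9
(80 - 69) + h(-3, 1)*133 = (80 - 69) + 9*133 = 11 + 1197 = 1208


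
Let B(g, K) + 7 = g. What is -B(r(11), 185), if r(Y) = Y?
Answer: -4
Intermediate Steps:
B(g, K) = -7 + g
-B(r(11), 185) = -(-7 + 11) = -1*4 = -4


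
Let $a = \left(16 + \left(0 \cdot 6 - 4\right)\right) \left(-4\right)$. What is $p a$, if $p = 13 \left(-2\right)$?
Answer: $1248$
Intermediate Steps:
$p = -26$
$a = -48$ ($a = \left(16 + \left(0 - 4\right)\right) \left(-4\right) = \left(16 - 4\right) \left(-4\right) = 12 \left(-4\right) = -48$)
$p a = \left(-26\right) \left(-48\right) = 1248$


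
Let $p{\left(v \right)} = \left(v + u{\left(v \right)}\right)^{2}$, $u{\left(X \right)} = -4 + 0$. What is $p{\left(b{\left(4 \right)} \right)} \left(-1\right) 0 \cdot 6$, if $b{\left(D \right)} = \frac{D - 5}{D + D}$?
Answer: $0$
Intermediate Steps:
$u{\left(X \right)} = -4$
$b{\left(D \right)} = \frac{-5 + D}{2 D}$
$p{\left(v \right)} = \left(-4 + v\right)^{2}$ ($p{\left(v \right)} = \left(v - 4\right)^{2} = \left(-4 + v\right)^{2}$)
$p{\left(b{\left(4 \right)} \right)} \left(-1\right) 0 \cdot 6 = \left(-4 + \frac{-5 + 4}{2 \cdot 4}\right)^{2} \left(-1\right) 0 \cdot 6 = \left(-4 + \frac{1}{2} \cdot \frac{1}{4} \left(-1\right)\right)^{2} \cdot 0 \cdot 6 = \left(-4 - \frac{1}{8}\right)^{2} \cdot 0 = \left(- \frac{33}{8}\right)^{2} \cdot 0 = \frac{1089}{64} \cdot 0 = 0$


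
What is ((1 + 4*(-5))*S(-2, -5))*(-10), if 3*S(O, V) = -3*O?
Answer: 380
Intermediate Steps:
S(O, V) = -O (S(O, V) = (-3*O)/3 = -O)
((1 + 4*(-5))*S(-2, -5))*(-10) = ((1 + 4*(-5))*(-1*(-2)))*(-10) = ((1 - 20)*2)*(-10) = -19*2*(-10) = -38*(-10) = 380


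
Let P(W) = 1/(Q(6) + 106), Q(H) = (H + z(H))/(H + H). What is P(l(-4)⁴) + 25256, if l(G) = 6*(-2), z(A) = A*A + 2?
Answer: 8309227/329 ≈ 25256.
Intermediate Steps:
z(A) = 2 + A² (z(A) = A² + 2 = 2 + A²)
l(G) = -12
Q(H) = (2 + H + H²)/(2*H) (Q(H) = (H + (2 + H²))/(H + H) = (2 + H + H²)/((2*H)) = (2 + H + H²)*(1/(2*H)) = (2 + H + H²)/(2*H))
P(W) = 3/329 (P(W) = 1/((½)*(2 + 6 + 6²)/6 + 106) = 1/((½)*(⅙)*(2 + 6 + 36) + 106) = 1/((½)*(⅙)*44 + 106) = 1/(11/3 + 106) = 1/(329/3) = 3/329)
P(l(-4)⁴) + 25256 = 3/329 + 25256 = 8309227/329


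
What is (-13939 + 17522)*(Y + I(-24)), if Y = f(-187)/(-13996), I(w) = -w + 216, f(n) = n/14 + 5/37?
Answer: 6234382625727/7249928 ≈ 8.5992e+5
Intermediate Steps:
f(n) = 5/37 + n/14 (f(n) = n*(1/14) + 5*(1/37) = n/14 + 5/37 = 5/37 + n/14)
I(w) = 216 - w
Y = 6849/7249928 (Y = (5/37 + (1/14)*(-187))/(-13996) = (5/37 - 187/14)*(-1/13996) = -6849/518*(-1/13996) = 6849/7249928 ≈ 0.00094470)
(-13939 + 17522)*(Y + I(-24)) = (-13939 + 17522)*(6849/7249928 + (216 - 1*(-24))) = 3583*(6849/7249928 + (216 + 24)) = 3583*(6849/7249928 + 240) = 3583*(1739989569/7249928) = 6234382625727/7249928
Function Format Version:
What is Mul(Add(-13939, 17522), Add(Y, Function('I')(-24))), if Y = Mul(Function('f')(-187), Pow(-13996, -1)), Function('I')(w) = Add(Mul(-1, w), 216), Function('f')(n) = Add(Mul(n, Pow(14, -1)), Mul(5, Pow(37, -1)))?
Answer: Rational(6234382625727, 7249928) ≈ 8.5992e+5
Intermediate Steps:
Function('f')(n) = Add(Rational(5, 37), Mul(Rational(1, 14), n)) (Function('f')(n) = Add(Mul(n, Rational(1, 14)), Mul(5, Rational(1, 37))) = Add(Mul(Rational(1, 14), n), Rational(5, 37)) = Add(Rational(5, 37), Mul(Rational(1, 14), n)))
Function('I')(w) = Add(216, Mul(-1, w))
Y = Rational(6849, 7249928) (Y = Mul(Add(Rational(5, 37), Mul(Rational(1, 14), -187)), Pow(-13996, -1)) = Mul(Add(Rational(5, 37), Rational(-187, 14)), Rational(-1, 13996)) = Mul(Rational(-6849, 518), Rational(-1, 13996)) = Rational(6849, 7249928) ≈ 0.00094470)
Mul(Add(-13939, 17522), Add(Y, Function('I')(-24))) = Mul(Add(-13939, 17522), Add(Rational(6849, 7249928), Add(216, Mul(-1, -24)))) = Mul(3583, Add(Rational(6849, 7249928), Add(216, 24))) = Mul(3583, Add(Rational(6849, 7249928), 240)) = Mul(3583, Rational(1739989569, 7249928)) = Rational(6234382625727, 7249928)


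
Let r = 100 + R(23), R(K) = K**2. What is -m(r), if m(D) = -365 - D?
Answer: 994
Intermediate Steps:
r = 629 (r = 100 + 23**2 = 100 + 529 = 629)
-m(r) = -(-365 - 1*629) = -(-365 - 629) = -1*(-994) = 994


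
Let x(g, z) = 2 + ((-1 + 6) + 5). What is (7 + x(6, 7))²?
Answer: 361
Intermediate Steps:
x(g, z) = 12 (x(g, z) = 2 + (5 + 5) = 2 + 10 = 12)
(7 + x(6, 7))² = (7 + 12)² = 19² = 361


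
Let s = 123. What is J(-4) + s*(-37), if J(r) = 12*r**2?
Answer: -4359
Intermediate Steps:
J(-4) + s*(-37) = 12*(-4)**2 + 123*(-37) = 12*16 - 4551 = 192 - 4551 = -4359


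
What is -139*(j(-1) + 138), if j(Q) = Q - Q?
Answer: -19182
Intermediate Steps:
j(Q) = 0
-139*(j(-1) + 138) = -139*(0 + 138) = -139*138 = -19182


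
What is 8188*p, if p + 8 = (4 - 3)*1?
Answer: -57316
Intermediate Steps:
p = -7 (p = -8 + (4 - 3)*1 = -8 + 1*1 = -8 + 1 = -7)
8188*p = 8188*(-7) = -57316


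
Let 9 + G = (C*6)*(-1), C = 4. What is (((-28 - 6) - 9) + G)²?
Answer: 5776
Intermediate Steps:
G = -33 (G = -9 + (4*6)*(-1) = -9 + 24*(-1) = -9 - 24 = -33)
(((-28 - 6) - 9) + G)² = (((-28 - 6) - 9) - 33)² = ((-34 - 9) - 33)² = (-43 - 33)² = (-76)² = 5776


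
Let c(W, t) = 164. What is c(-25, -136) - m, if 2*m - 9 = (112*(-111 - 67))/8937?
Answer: 2870839/17874 ≈ 160.62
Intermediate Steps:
m = 60497/17874 (m = 9/2 + ((112*(-111 - 67))/8937)/2 = 9/2 + ((112*(-178))*(1/8937))/2 = 9/2 + (-19936*1/8937)/2 = 9/2 + (½)*(-19936/8937) = 9/2 - 9968/8937 = 60497/17874 ≈ 3.3846)
c(-25, -136) - m = 164 - 1*60497/17874 = 164 - 60497/17874 = 2870839/17874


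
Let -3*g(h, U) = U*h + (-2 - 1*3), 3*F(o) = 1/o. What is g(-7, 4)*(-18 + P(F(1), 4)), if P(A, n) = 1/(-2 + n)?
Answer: -385/2 ≈ -192.50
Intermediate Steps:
F(o) = 1/(3*o)
g(h, U) = 5/3 - U*h/3 (g(h, U) = -(U*h + (-2 - 1*3))/3 = -(U*h + (-2 - 3))/3 = -(U*h - 5)/3 = -(-5 + U*h)/3 = 5/3 - U*h/3)
g(-7, 4)*(-18 + P(F(1), 4)) = (5/3 - ⅓*4*(-7))*(-18 + 1/(-2 + 4)) = (5/3 + 28/3)*(-18 + 1/2) = 11*(-18 + ½) = 11*(-35/2) = -385/2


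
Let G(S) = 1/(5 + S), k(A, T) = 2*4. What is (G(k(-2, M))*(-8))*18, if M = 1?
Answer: -144/13 ≈ -11.077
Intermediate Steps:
k(A, T) = 8
(G(k(-2, M))*(-8))*18 = (-8/(5 + 8))*18 = (-8/13)*18 = ((1/13)*(-8))*18 = -8/13*18 = -144/13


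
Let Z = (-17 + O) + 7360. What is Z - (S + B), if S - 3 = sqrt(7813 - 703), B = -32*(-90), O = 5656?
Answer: 10116 - 3*sqrt(790) ≈ 10032.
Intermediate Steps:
B = 2880
Z = 12999 (Z = (-17 + 5656) + 7360 = 5639 + 7360 = 12999)
S = 3 + 3*sqrt(790) (S = 3 + sqrt(7813 - 703) = 3 + sqrt(7110) = 3 + 3*sqrt(790) ≈ 87.321)
Z - (S + B) = 12999 - ((3 + 3*sqrt(790)) + 2880) = 12999 - (2883 + 3*sqrt(790)) = 12999 + (-2883 - 3*sqrt(790)) = 10116 - 3*sqrt(790)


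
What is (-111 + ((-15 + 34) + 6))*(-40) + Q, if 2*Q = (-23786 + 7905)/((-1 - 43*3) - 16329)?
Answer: 113253801/32918 ≈ 3440.5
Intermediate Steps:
Q = 15881/32918 (Q = ((-23786 + 7905)/((-1 - 43*3) - 16329))/2 = (-15881/((-1 - 129) - 16329))/2 = (-15881/(-130 - 16329))/2 = (-15881/(-16459))/2 = (-15881*(-1/16459))/2 = (½)*(15881/16459) = 15881/32918 ≈ 0.48244)
(-111 + ((-15 + 34) + 6))*(-40) + Q = (-111 + ((-15 + 34) + 6))*(-40) + 15881/32918 = (-111 + (19 + 6))*(-40) + 15881/32918 = (-111 + 25)*(-40) + 15881/32918 = -86*(-40) + 15881/32918 = 3440 + 15881/32918 = 113253801/32918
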